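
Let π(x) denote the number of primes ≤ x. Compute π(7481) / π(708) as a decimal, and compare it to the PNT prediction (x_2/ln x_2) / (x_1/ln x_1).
π(7481)/π(708) = 947/126 ≈ 7.5159;  PNT prediction ≈ 7.7736.

π(708) = 126 and π(7481) = 947, so π(7481)/π(708) ≈ 7.5159. The PNT-predicted ratio is (7481/ln(7481)) / (708/ln(708)) ≈ 7.7736. The two agree to within a few percent, as expected.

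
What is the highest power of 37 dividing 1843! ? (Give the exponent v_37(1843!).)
v_37(1843!) = 50

Legendre's formula: v_p(n!) = Σ_{k ≥ 1} ⌊n / p^k⌋. For p = 37, n = 1843, the terms are:
  ⌊1843/37^1⌋ = ⌊1843/37⌋ = 49
  ⌊1843/37^2⌋ = ⌊1843/1369⌋ = 1
(the next term ⌊1843/37^3⌋ = 0, terminating the sum). Summing: v_37(1843!) = 49 + 1 = 50.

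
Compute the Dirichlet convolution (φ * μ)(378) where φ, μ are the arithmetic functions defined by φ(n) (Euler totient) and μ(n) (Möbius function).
(φ * μ)(378) = 0

Divisors of 378: [1, 2, 3, 6, 7, 9, 14, 18, 21, 27, 42, 54, 63, 126, 189, 378]. For each d | 378:
  d = 1: φ(1) · μ(378/1) = 1 · 0 = 0
  d = 2: φ(2) · μ(378/2) = 1 · 0 = 0
  d = 3: φ(3) · μ(378/3) = 2 · 0 = 0
  d = 6: φ(6) · μ(378/6) = 2 · 0 = 0
  d = 7: φ(7) · μ(378/7) = 6 · 0 = 0
  d = 9: φ(9) · μ(378/9) = 6 · -1 = -6
  d = 14: φ(14) · μ(378/14) = 6 · 0 = 0
  d = 18: φ(18) · μ(378/18) = 6 · 1 = 6
  d = 21: φ(21) · μ(378/21) = 12 · 0 = 0
  d = 27: φ(27) · μ(378/27) = 18 · 1 = 18
  d = 42: φ(42) · μ(378/42) = 12 · 0 = 0
  d = 54: φ(54) · μ(378/54) = 18 · -1 = -18
  d = 63: φ(63) · μ(378/63) = 36 · 1 = 36
  d = 126: φ(126) · μ(378/126) = 36 · -1 = -36
  d = 189: φ(189) · μ(378/189) = 108 · -1 = -108
  d = 378: φ(378) · μ(378/378) = 108 · 1 = 108
Summing: (φ * μ)(378) = 0 + 0 + 0 + 0 + 0 + -6 + 0 + 6 + 0 + 18 + 0 + -18 + 36 + -36 + -108 + 108 = 0.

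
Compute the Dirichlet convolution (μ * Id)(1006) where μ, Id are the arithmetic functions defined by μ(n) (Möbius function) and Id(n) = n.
(μ * Id)(1006) = 502

Divisors of 1006: [1, 2, 503, 1006]. For each d | 1006:
  d = 1: μ(1) · Id(1006/1) = 1 · 1006 = 1006
  d = 2: μ(2) · Id(1006/2) = -1 · 503 = -503
  d = 503: μ(503) · Id(1006/503) = -1 · 2 = -2
  d = 1006: μ(1006) · Id(1006/1006) = 1 · 1 = 1
Summing: (μ * Id)(1006) = 1006 + -503 + -2 + 1 = 502.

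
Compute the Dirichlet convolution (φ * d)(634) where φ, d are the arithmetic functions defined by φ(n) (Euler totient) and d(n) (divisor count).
(φ * d)(634) = 954

Divisors of 634: [1, 2, 317, 634]. For each d | 634:
  d = 1: φ(1) · d(634/1) = 1 · 4 = 4
  d = 2: φ(2) · d(634/2) = 1 · 2 = 2
  d = 317: φ(317) · d(634/317) = 316 · 2 = 632
  d = 634: φ(634) · d(634/634) = 316 · 1 = 316
Summing: (φ * d)(634) = 4 + 2 + 632 + 316 = 954.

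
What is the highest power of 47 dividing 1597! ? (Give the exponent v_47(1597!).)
v_47(1597!) = 33

Legendre's formula: v_p(n!) = Σ_{k ≥ 1} ⌊n / p^k⌋. For p = 47, n = 1597, the terms are:
  ⌊1597/47^1⌋ = ⌊1597/47⌋ = 33
(the next term ⌊1597/47^2⌋ = 0, terminating the sum). Summing: v_47(1597!) = 33 = 33.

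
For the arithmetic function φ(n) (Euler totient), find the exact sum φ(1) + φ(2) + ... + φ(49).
Σ_{n ≤ 49} φ(n) = 754

Compute φ(n) for each 1 ≤ n ≤ 49: φ(1) = 1, φ(2) = 1, φ(3) = 2, φ(4) = 2, φ(5) = 4, φ(6) = 2, φ(7) = 6, φ(8) = 4, φ(9) = 6, φ(10) = 4, φ(11) = 10, φ(12) = 4, φ(13) = 12, φ(14) = 6, φ(15) = 8, φ(16) = 8, φ(17) = 16, φ(18) = 6, φ(19) = 18, φ(20) = 8, φ(21) = 12, φ(22) = 10, φ(23) = 22, φ(24) = 8, φ(25) = 20, φ(26) = 12, φ(27) = 18, φ(28) = 12, φ(29) = 28, φ(30) = 8, φ(31) = 30, φ(32) = 16, φ(33) = 20, φ(34) = 16, φ(35) = 24, φ(36) = 12, φ(37) = 36, φ(38) = 18, φ(39) = 24, φ(40) = 16, φ(41) = 40, φ(42) = 12, φ(43) = 42, φ(44) = 20, φ(45) = 24, φ(46) = 22, φ(47) = 46, φ(48) = 16, φ(49) = 42. Summing all 49 values: 754. (Average order: Σ_{n ≤ x} φ(n) ~ (3/π²) x². For x = 49, (3/π²)·49² ≈ 729.82.)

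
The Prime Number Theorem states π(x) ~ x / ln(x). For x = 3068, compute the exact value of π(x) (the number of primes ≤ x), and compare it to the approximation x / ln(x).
π(3068) = 439;  x/ln(x) ≈ 382.13;  relative error ≈ 12.96%.

Directly count primes up to 3068: π(3068) = 439. The PNT approximation gives 3068/ln(3068) ≈ 3068/8.02878 ≈ 382.13. Relative error (π(x) − x/ln(x)) / π(x) ≈ 12.96%; the approximation is known to undercount slightly (Li(x) is a better estimate).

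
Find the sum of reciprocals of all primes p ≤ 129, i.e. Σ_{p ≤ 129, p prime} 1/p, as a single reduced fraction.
Σ 1/p = 7457575819106455685806801283735357697478405891621/4014476939333036189094441199026045136645885247730

π(129) = 31, so the primes ≤ 129 are [2, 3, 5, 7, 11, 13, 17, 19, 23, 29, 31, 37, 41, 43, 47, 53, 59, 61, 67, 71, 73, 79, 83, 89, 97, 101, 103, 107, 109, 113, 127]. Summing 1/p over these primes: 7457575819106455685806801283735357697478405891621/4014476939333036189094441199026045136645885247730 ≈ 1.8577. Mertens estimate ln ln(129) + 0.2615 ≈ 1.8425.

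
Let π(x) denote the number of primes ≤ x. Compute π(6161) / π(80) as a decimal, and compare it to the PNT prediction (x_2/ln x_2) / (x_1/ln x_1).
π(6161)/π(80) = 802/22 ≈ 36.4545;  PNT prediction ≈ 38.6742.

π(80) = 22 and π(6161) = 802, so π(6161)/π(80) ≈ 36.4545. The PNT-predicted ratio is (6161/ln(6161)) / (80/ln(80)) ≈ 38.6742. The two agree to within a few percent, as expected.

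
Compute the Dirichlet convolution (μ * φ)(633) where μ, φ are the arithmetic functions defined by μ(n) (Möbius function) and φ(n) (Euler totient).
(μ * φ)(633) = 209

Divisors of 633: [1, 3, 211, 633]. For each d | 633:
  d = 1: μ(1) · φ(633/1) = 1 · 420 = 420
  d = 3: μ(3) · φ(633/3) = -1 · 210 = -210
  d = 211: μ(211) · φ(633/211) = -1 · 2 = -2
  d = 633: μ(633) · φ(633/633) = 1 · 1 = 1
Summing: (μ * φ)(633) = 420 + -210 + -2 + 1 = 209.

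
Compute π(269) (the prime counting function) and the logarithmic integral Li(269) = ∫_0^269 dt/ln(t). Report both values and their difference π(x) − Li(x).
π(269) = 57;  Li(269) ≈ 62.85;  π(x) − Li(x) ≈ -5.85.

Direct count of primes ≤ 269 gives π(269) = 57. Numerical evaluation of the logarithmic integral gives Li(269) ≈ 62.85. The difference π(x) − Li(x) ≈ -5.85 is typically negative for small/moderate x (Li(x) overestimates), though Littlewood's theorem shows this sign changes infinitely often.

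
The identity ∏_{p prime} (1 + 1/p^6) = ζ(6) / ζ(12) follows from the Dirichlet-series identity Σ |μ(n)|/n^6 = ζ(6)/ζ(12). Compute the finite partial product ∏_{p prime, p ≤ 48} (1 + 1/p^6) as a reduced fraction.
∏ = 862155056480201047883460386910418315829132841121015872043175453729006428800800000/847666095717512475523225986389496867701830685289319692004055511811488189213173229

The primes p ≤ 48 are [2, 3, 5, 7, 11, 13, 17, 19, 23, 29, 31, 37, 41, 43, 47]. For each, (1 + 1/p^6) = (p^6 + 1)/p^6. Multiplying these fractions over p ∈ [2, 3, 5, 7, 11, 13, 17, 19, 23, 29, 31, 37, 41, 43, 47] gives 862155056480201047883460386910418315829132841121015872043175453729006428800800000/847666095717512475523225986389496867701830685289319692004055511811488189213173229. (In the limit P → ∞ this tends to ζ(6)/ζ(12).)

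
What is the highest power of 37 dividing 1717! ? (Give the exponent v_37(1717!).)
v_37(1717!) = 47

Legendre's formula: v_p(n!) = Σ_{k ≥ 1} ⌊n / p^k⌋. For p = 37, n = 1717, the terms are:
  ⌊1717/37^1⌋ = ⌊1717/37⌋ = 46
  ⌊1717/37^2⌋ = ⌊1717/1369⌋ = 1
(the next term ⌊1717/37^3⌋ = 0, terminating the sum). Summing: v_37(1717!) = 46 + 1 = 47.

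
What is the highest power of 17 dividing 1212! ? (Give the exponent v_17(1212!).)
v_17(1212!) = 75

Legendre's formula: v_p(n!) = Σ_{k ≥ 1} ⌊n / p^k⌋. For p = 17, n = 1212, the terms are:
  ⌊1212/17^1⌋ = ⌊1212/17⌋ = 71
  ⌊1212/17^2⌋ = ⌊1212/289⌋ = 4
(the next term ⌊1212/17^3⌋ = 0, terminating the sum). Summing: v_17(1212!) = 71 + 4 = 75.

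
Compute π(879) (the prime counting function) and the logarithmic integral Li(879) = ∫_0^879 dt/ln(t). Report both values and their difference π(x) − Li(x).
π(879) = 151;  Li(879) ≈ 159.93;  π(x) − Li(x) ≈ -8.93.

Direct count of primes ≤ 879 gives π(879) = 151. Numerical evaluation of the logarithmic integral gives Li(879) ≈ 159.93. The difference π(x) − Li(x) ≈ -8.93 is typically negative for small/moderate x (Li(x) overestimates), though Littlewood's theorem shows this sign changes infinitely often.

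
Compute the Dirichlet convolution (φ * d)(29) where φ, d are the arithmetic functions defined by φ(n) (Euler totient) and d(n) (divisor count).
(φ * d)(29) = 30

Divisors of 29: [1, 29]. For each d | 29:
  d = 1: φ(1) · d(29/1) = 1 · 2 = 2
  d = 29: φ(29) · d(29/29) = 28 · 1 = 28
Summing: (φ * d)(29) = 2 + 28 = 30.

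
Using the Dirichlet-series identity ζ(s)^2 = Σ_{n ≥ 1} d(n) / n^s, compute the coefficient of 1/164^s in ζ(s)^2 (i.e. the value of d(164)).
d(164) = 6

ζ(s)^2 = (Σ 1/m^s)(Σ 1/k^s). The coefficient of 1/n^s in the product is the number of ordered pairs (m, k) with mk = n, which equals d(n). For n = 164, divisors are [1, 2, 4, 41, 82, 164], so d(164) = 6.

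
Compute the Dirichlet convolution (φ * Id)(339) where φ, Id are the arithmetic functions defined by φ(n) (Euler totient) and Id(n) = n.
(φ * Id)(339) = 1125

Divisors of 339: [1, 3, 113, 339]. For each d | 339:
  d = 1: φ(1) · Id(339/1) = 1 · 339 = 339
  d = 3: φ(3) · Id(339/3) = 2 · 113 = 226
  d = 113: φ(113) · Id(339/113) = 112 · 3 = 336
  d = 339: φ(339) · Id(339/339) = 224 · 1 = 224
Summing: (φ * Id)(339) = 339 + 226 + 336 + 224 = 1125.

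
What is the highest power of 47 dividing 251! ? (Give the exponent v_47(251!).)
v_47(251!) = 5

Legendre's formula: v_p(n!) = Σ_{k ≥ 1} ⌊n / p^k⌋. For p = 47, n = 251, the terms are:
  ⌊251/47^1⌋ = ⌊251/47⌋ = 5
(the next term ⌊251/47^2⌋ = 0, terminating the sum). Summing: v_47(251!) = 5 = 5.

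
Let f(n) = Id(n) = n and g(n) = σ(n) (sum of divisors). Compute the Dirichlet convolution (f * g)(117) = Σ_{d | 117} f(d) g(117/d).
(Id * σ)(117) = 918

Divisors of 117: [1, 3, 9, 13, 39, 117]. For each d | 117:
  d = 1: Id(1) · σ(117/1) = 1 · 182 = 182
  d = 3: Id(3) · σ(117/3) = 3 · 56 = 168
  d = 9: Id(9) · σ(117/9) = 9 · 14 = 126
  d = 13: Id(13) · σ(117/13) = 13 · 13 = 169
  d = 39: Id(39) · σ(117/39) = 39 · 4 = 156
  d = 117: Id(117) · σ(117/117) = 117 · 1 = 117
Summing: (Id * σ)(117) = 182 + 168 + 126 + 169 + 156 + 117 = 918.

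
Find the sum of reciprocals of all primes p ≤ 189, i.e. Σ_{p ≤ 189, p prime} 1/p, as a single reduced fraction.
Σ 1/p = 10408867916382550633331528920459565913027063402071390584941986323453055203/5397346292805549782720214077673687806275517530364350655459511599582614290

π(189) = 42, so the primes ≤ 189 are [2, 3, 5, 7, 11, 13, 17, 19, 23, 29, 31, 37, 41, 43, 47, 53, 59, 61, 67, 71, 73, 79, 83, 89, 97, 101, 103, 107, 109, 113, 127, 131, 137, 139, 149, 151, 157, 163, 167, 173, 179, 181]. Summing 1/p over these primes: 10408867916382550633331528920459565913027063402071390584941986323453055203/5397346292805549782720214077673687806275517530364350655459511599582614290 ≈ 1.9285. Mertens estimate ln ln(189) + 0.2615 ≈ 1.9182.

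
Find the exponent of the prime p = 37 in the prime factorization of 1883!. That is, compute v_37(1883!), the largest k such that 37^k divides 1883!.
v_37(1883!) = 51

Legendre's formula: v_p(n!) = Σ_{k ≥ 1} ⌊n / p^k⌋. For p = 37, n = 1883, the terms are:
  ⌊1883/37^1⌋ = ⌊1883/37⌋ = 50
  ⌊1883/37^2⌋ = ⌊1883/1369⌋ = 1
(the next term ⌊1883/37^3⌋ = 0, terminating the sum). Summing: v_37(1883!) = 50 + 1 = 51.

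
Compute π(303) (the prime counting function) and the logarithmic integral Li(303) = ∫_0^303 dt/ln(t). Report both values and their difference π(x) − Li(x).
π(303) = 62;  Li(303) ≈ 68.86;  π(x) − Li(x) ≈ -6.86.

Direct count of primes ≤ 303 gives π(303) = 62. Numerical evaluation of the logarithmic integral gives Li(303) ≈ 68.86. The difference π(x) − Li(x) ≈ -6.86 is typically negative for small/moderate x (Li(x) overestimates), though Littlewood's theorem shows this sign changes infinitely often.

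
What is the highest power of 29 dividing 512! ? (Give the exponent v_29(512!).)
v_29(512!) = 17

Legendre's formula: v_p(n!) = Σ_{k ≥ 1} ⌊n / p^k⌋. For p = 29, n = 512, the terms are:
  ⌊512/29^1⌋ = ⌊512/29⌋ = 17
(the next term ⌊512/29^2⌋ = 0, terminating the sum). Summing: v_29(512!) = 17 = 17.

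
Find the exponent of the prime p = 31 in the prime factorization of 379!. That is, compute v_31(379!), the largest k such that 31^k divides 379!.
v_31(379!) = 12

Legendre's formula: v_p(n!) = Σ_{k ≥ 1} ⌊n / p^k⌋. For p = 31, n = 379, the terms are:
  ⌊379/31^1⌋ = ⌊379/31⌋ = 12
(the next term ⌊379/31^2⌋ = 0, terminating the sum). Summing: v_31(379!) = 12 = 12.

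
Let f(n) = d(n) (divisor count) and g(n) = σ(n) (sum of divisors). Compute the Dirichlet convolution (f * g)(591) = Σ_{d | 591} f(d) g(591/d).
(d * σ)(591) = 1200

Divisors of 591: [1, 3, 197, 591]. For each d | 591:
  d = 1: d(1) · σ(591/1) = 1 · 792 = 792
  d = 3: d(3) · σ(591/3) = 2 · 198 = 396
  d = 197: d(197) · σ(591/197) = 2 · 4 = 8
  d = 591: d(591) · σ(591/591) = 4 · 1 = 4
Summing: (d * σ)(591) = 792 + 396 + 8 + 4 = 1200.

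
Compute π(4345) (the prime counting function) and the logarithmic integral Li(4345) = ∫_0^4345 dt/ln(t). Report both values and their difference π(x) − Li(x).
π(4345) = 593;  Li(4345) ≈ 606.75;  π(x) − Li(x) ≈ -13.75.

Direct count of primes ≤ 4345 gives π(4345) = 593. Numerical evaluation of the logarithmic integral gives Li(4345) ≈ 606.75. The difference π(x) − Li(x) ≈ -13.75 is typically negative for small/moderate x (Li(x) overestimates), though Littlewood's theorem shows this sign changes infinitely often.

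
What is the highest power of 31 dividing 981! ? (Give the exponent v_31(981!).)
v_31(981!) = 32

Legendre's formula: v_p(n!) = Σ_{k ≥ 1} ⌊n / p^k⌋. For p = 31, n = 981, the terms are:
  ⌊981/31^1⌋ = ⌊981/31⌋ = 31
  ⌊981/31^2⌋ = ⌊981/961⌋ = 1
(the next term ⌊981/31^3⌋ = 0, terminating the sum). Summing: v_31(981!) = 31 + 1 = 32.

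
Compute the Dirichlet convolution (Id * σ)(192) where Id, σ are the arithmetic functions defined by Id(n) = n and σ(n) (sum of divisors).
(Id * σ)(192) = 5383

Divisors of 192: [1, 2, 3, 4, 6, 8, 12, 16, 24, 32, 48, 64, 96, 192]. For each d | 192:
  d = 1: Id(1) · σ(192/1) = 1 · 508 = 508
  d = 2: Id(2) · σ(192/2) = 2 · 252 = 504
  d = 3: Id(3) · σ(192/3) = 3 · 127 = 381
  d = 4: Id(4) · σ(192/4) = 4 · 124 = 496
  d = 6: Id(6) · σ(192/6) = 6 · 63 = 378
  d = 8: Id(8) · σ(192/8) = 8 · 60 = 480
  d = 12: Id(12) · σ(192/12) = 12 · 31 = 372
  d = 16: Id(16) · σ(192/16) = 16 · 28 = 448
  d = 24: Id(24) · σ(192/24) = 24 · 15 = 360
  d = 32: Id(32) · σ(192/32) = 32 · 12 = 384
  d = 48: Id(48) · σ(192/48) = 48 · 7 = 336
  d = 64: Id(64) · σ(192/64) = 64 · 4 = 256
  d = 96: Id(96) · σ(192/96) = 96 · 3 = 288
  d = 192: Id(192) · σ(192/192) = 192 · 1 = 192
Summing: (Id * σ)(192) = 508 + 504 + 381 + 496 + 378 + 480 + 372 + 448 + 360 + 384 + 336 + 256 + 288 + 192 = 5383.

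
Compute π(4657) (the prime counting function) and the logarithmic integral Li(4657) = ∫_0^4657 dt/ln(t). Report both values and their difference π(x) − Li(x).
π(4657) = 630;  Li(4657) ≈ 643.84;  π(x) − Li(x) ≈ -13.84.

Direct count of primes ≤ 4657 gives π(4657) = 630. Numerical evaluation of the logarithmic integral gives Li(4657) ≈ 643.84. The difference π(x) − Li(x) ≈ -13.84 is typically negative for small/moderate x (Li(x) overestimates), though Littlewood's theorem shows this sign changes infinitely often.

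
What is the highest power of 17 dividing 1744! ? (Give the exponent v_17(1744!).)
v_17(1744!) = 108

Legendre's formula: v_p(n!) = Σ_{k ≥ 1} ⌊n / p^k⌋. For p = 17, n = 1744, the terms are:
  ⌊1744/17^1⌋ = ⌊1744/17⌋ = 102
  ⌊1744/17^2⌋ = ⌊1744/289⌋ = 6
(the next term ⌊1744/17^3⌋ = 0, terminating the sum). Summing: v_17(1744!) = 102 + 6 = 108.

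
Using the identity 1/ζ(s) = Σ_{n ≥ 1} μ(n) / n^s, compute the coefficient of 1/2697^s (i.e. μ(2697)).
μ(2697) = -1

Factor n = 2697 = 3 · 29 · 31. μ(n) = 0 if any exponent ≥ 2 (not squarefree); otherwise μ(n) = (−1)^{ω(n)} where ω(n) is the number of distinct prime factors. Applying: μ(2697) = -1.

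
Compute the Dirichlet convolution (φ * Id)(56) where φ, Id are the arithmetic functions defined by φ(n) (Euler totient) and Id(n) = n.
(φ * Id)(56) = 260

Divisors of 56: [1, 2, 4, 7, 8, 14, 28, 56]. For each d | 56:
  d = 1: φ(1) · Id(56/1) = 1 · 56 = 56
  d = 2: φ(2) · Id(56/2) = 1 · 28 = 28
  d = 4: φ(4) · Id(56/4) = 2 · 14 = 28
  d = 7: φ(7) · Id(56/7) = 6 · 8 = 48
  d = 8: φ(8) · Id(56/8) = 4 · 7 = 28
  d = 14: φ(14) · Id(56/14) = 6 · 4 = 24
  d = 28: φ(28) · Id(56/28) = 12 · 2 = 24
  d = 56: φ(56) · Id(56/56) = 24 · 1 = 24
Summing: (φ * Id)(56) = 56 + 28 + 28 + 48 + 28 + 24 + 24 + 24 = 260.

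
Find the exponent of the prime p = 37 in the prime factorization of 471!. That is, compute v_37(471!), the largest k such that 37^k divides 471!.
v_37(471!) = 12

Legendre's formula: v_p(n!) = Σ_{k ≥ 1} ⌊n / p^k⌋. For p = 37, n = 471, the terms are:
  ⌊471/37^1⌋ = ⌊471/37⌋ = 12
(the next term ⌊471/37^2⌋ = 0, terminating the sum). Summing: v_37(471!) = 12 = 12.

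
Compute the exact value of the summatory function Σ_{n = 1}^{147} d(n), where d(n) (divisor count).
Σ_{n ≤ 147} d(n) = 760

Compute d(n) for each 1 ≤ n ≤ 147: d(1) = 1, d(2) = 2, d(3) = 2, d(4) = 3, d(5) = 2, d(6) = 4, d(7) = 2, d(8) = 4, d(9) = 3, d(10) = 4, d(11) = 2, d(12) = 6, d(13) = 2, d(14) = 4, d(15) = 4, d(16) = 5, d(17) = 2, d(18) = 6, d(19) = 2, d(20) = 6, d(21) = 4, d(22) = 4, d(23) = 2, d(24) = 8, d(25) = 3, d(26) = 4, d(27) = 4, d(28) = 6, d(29) = 2, d(30) = 8, d(31) = 2, d(32) = 6, d(33) = 4, d(34) = 4, d(35) = 4, d(36) = 9, d(37) = 2, d(38) = 4, d(39) = 4, d(40) = 8, d(41) = 2, d(42) = 8, d(43) = 2, d(44) = 6, d(45) = 6, d(46) = 4, d(47) = 2, d(48) = 10, d(49) = 3, d(50) = 6, d(51) = 4, d(52) = 6, d(53) = 2, d(54) = 8, d(55) = 4, d(56) = 8, d(57) = 4, d(58) = 4, d(59) = 2, d(60) = 12, d(61) = 2, d(62) = 4, d(63) = 6, d(64) = 7, d(65) = 4, d(66) = 8, d(67) = 2, d(68) = 6, d(69) = 4, d(70) = 8, d(71) = 2, d(72) = 12, d(73) = 2, d(74) = 4, d(75) = 6, d(76) = 6, d(77) = 4, d(78) = 8, d(79) = 2, d(80) = 10, d(81) = 5, d(82) = 4, d(83) = 2, d(84) = 12, d(85) = 4, d(86) = 4, d(87) = 4, d(88) = 8, d(89) = 2, d(90) = 12, d(91) = 4, d(92) = 6, d(93) = 4, d(94) = 4, d(95) = 4, d(96) = 12, d(97) = 2, d(98) = 6, d(99) = 6, d(100) = 9, d(101) = 2, d(102) = 8, d(103) = 2, d(104) = 8, d(105) = 8, d(106) = 4, d(107) = 2, d(108) = 12, d(109) = 2, d(110) = 8, d(111) = 4, d(112) = 10, d(113) = 2, d(114) = 8, d(115) = 4, d(116) = 6, d(117) = 6, d(118) = 4, d(119) = 4, d(120) = 16, d(121) = 3, d(122) = 4, d(123) = 4, d(124) = 6, d(125) = 4, d(126) = 12, d(127) = 2, d(128) = 8, d(129) = 4, d(130) = 8, d(131) = 2, d(132) = 12, d(133) = 4, d(134) = 4, d(135) = 8, d(136) = 8, d(137) = 2, d(138) = 8, d(139) = 2, d(140) = 12, d(141) = 4, d(142) = 4, d(143) = 4, d(144) = 15, d(145) = 4, d(146) = 4, d(147) = 6. Summing all 147 values: 760. (Dirichlet's divisor formula: Σ_{n ≤ x} d(n) = x ln(x) + (2γ − 1) x + O(√x). For x = 147, the asymptotic estimate is ≈ 756.29.)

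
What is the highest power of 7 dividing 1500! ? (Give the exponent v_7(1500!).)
v_7(1500!) = 248

Legendre's formula: v_p(n!) = Σ_{k ≥ 1} ⌊n / p^k⌋. For p = 7, n = 1500, the terms are:
  ⌊1500/7^1⌋ = ⌊1500/7⌋ = 214
  ⌊1500/7^2⌋ = ⌊1500/49⌋ = 30
  ⌊1500/7^3⌋ = ⌊1500/343⌋ = 4
(the next term ⌊1500/7^4⌋ = 0, terminating the sum). Summing: v_7(1500!) = 214 + 30 + 4 = 248.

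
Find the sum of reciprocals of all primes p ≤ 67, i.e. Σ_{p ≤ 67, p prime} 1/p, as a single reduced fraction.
Σ 1/p = 13585328068403621603022853/7858321551080267055879090

π(67) = 19, so the primes ≤ 67 are [2, 3, 5, 7, 11, 13, 17, 19, 23, 29, 31, 37, 41, 43, 47, 53, 59, 61, 67]. Summing 1/p over these primes: 13585328068403621603022853/7858321551080267055879090 ≈ 1.7288. Mertens estimate ln ln(67) + 0.2615 ≈ 1.6977.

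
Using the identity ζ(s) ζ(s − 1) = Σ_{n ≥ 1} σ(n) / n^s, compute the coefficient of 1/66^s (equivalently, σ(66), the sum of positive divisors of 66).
σ(66) = 144

In the product (Σ m^0/m^s)(Σ k / k^s) = Σ (Σ_{d | n} d) / n^s, the coefficient of 1/n^s is σ(n) = Σ_{d | n} d. For n = 66, divisors are [1, 2, 3, 6, 11, 22, 33, 66]; summing: σ(66) = 144.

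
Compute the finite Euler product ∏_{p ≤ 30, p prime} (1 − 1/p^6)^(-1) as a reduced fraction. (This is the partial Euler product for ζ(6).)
∏ = 72490271559216474168912845656112612875/71254500493223560043941297249880899584

The primes p ≤ 30 are [2, 3, 5, 7, 11, 13, 17, 19, 23, 29]. For each prime, (1 − 1/p^6)^(-1) = p^6 / (p^6 − 1). The product is (1 − 1/2^6)^(-1), (1 − 1/3^6)^(-1), (1 − 1/5^6)^(-1), (1 − 1/7^6)^(-1), (1 − 1/11^6)^(-1), (1 − 1/13^6)^(-1), (1 − 1/17^6)^(-1), (1 − 1/19^6)^(-1), (1 − 1/23^6)^(-1), (1 − 1/29^6)^(-1) = ∏ p^6 / (p^6 − 1) = 72490271559216474168912845656112612875/71254500493223560043941297249880899584.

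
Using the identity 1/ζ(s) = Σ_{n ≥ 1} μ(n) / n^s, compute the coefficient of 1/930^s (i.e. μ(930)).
μ(930) = 1

Factor n = 930 = 2 · 3 · 5 · 31. μ(n) = 0 if any exponent ≥ 2 (not squarefree); otherwise μ(n) = (−1)^{ω(n)} where ω(n) is the number of distinct prime factors. Applying: μ(930) = 1.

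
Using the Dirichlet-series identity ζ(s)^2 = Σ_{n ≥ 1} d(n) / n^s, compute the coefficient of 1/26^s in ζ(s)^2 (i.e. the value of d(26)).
d(26) = 4

ζ(s)^2 = (Σ 1/m^s)(Σ 1/k^s). The coefficient of 1/n^s in the product is the number of ordered pairs (m, k) with mk = n, which equals d(n). For n = 26, divisors are [1, 2, 13, 26], so d(26) = 4.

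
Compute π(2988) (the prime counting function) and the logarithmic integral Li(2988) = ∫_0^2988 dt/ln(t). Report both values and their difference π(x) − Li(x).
π(2988) = 429;  Li(2988) ≈ 441.26;  π(x) − Li(x) ≈ -12.26.

Direct count of primes ≤ 2988 gives π(2988) = 429. Numerical evaluation of the logarithmic integral gives Li(2988) ≈ 441.26. The difference π(x) − Li(x) ≈ -12.26 is typically negative for small/moderate x (Li(x) overestimates), though Littlewood's theorem shows this sign changes infinitely often.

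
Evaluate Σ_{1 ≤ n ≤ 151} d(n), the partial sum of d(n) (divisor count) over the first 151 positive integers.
Σ_{n ≤ 151} d(n) = 782

Compute d(n) for each 1 ≤ n ≤ 151: d(1) = 1, d(2) = 2, d(3) = 2, d(4) = 3, d(5) = 2, d(6) = 4, d(7) = 2, d(8) = 4, d(9) = 3, d(10) = 4, d(11) = 2, d(12) = 6, d(13) = 2, d(14) = 4, d(15) = 4, d(16) = 5, d(17) = 2, d(18) = 6, d(19) = 2, d(20) = 6, d(21) = 4, d(22) = 4, d(23) = 2, d(24) = 8, d(25) = 3, d(26) = 4, d(27) = 4, d(28) = 6, d(29) = 2, d(30) = 8, d(31) = 2, d(32) = 6, d(33) = 4, d(34) = 4, d(35) = 4, d(36) = 9, d(37) = 2, d(38) = 4, d(39) = 4, d(40) = 8, d(41) = 2, d(42) = 8, d(43) = 2, d(44) = 6, d(45) = 6, d(46) = 4, d(47) = 2, d(48) = 10, d(49) = 3, d(50) = 6, d(51) = 4, d(52) = 6, d(53) = 2, d(54) = 8, d(55) = 4, d(56) = 8, d(57) = 4, d(58) = 4, d(59) = 2, d(60) = 12, d(61) = 2, d(62) = 4, d(63) = 6, d(64) = 7, d(65) = 4, d(66) = 8, d(67) = 2, d(68) = 6, d(69) = 4, d(70) = 8, d(71) = 2, d(72) = 12, d(73) = 2, d(74) = 4, d(75) = 6, d(76) = 6, d(77) = 4, d(78) = 8, d(79) = 2, d(80) = 10, d(81) = 5, d(82) = 4, d(83) = 2, d(84) = 12, d(85) = 4, d(86) = 4, d(87) = 4, d(88) = 8, d(89) = 2, d(90) = 12, d(91) = 4, d(92) = 6, d(93) = 4, d(94) = 4, d(95) = 4, d(96) = 12, d(97) = 2, d(98) = 6, d(99) = 6, d(100) = 9, d(101) = 2, d(102) = 8, d(103) = 2, d(104) = 8, d(105) = 8, d(106) = 4, d(107) = 2, d(108) = 12, d(109) = 2, d(110) = 8, d(111) = 4, d(112) = 10, d(113) = 2, d(114) = 8, d(115) = 4, d(116) = 6, d(117) = 6, d(118) = 4, d(119) = 4, d(120) = 16, d(121) = 3, d(122) = 4, d(123) = 4, d(124) = 6, d(125) = 4, d(126) = 12, d(127) = 2, d(128) = 8, d(129) = 4, d(130) = 8, d(131) = 2, d(132) = 12, d(133) = 4, d(134) = 4, d(135) = 8, d(136) = 8, d(137) = 2, d(138) = 8, d(139) = 2, d(140) = 12, d(141) = 4, d(142) = 4, d(143) = 4, d(144) = 15, d(145) = 4, d(146) = 4, d(147) = 6, d(148) = 6, d(149) = 2, d(150) = 12, d(151) = 2. Summing all 151 values: 782. (Dirichlet's divisor formula: Σ_{n ≤ x} d(n) = x ln(x) + (2γ − 1) x + O(√x). For x = 151, the asymptotic estimate is ≈ 780.93.)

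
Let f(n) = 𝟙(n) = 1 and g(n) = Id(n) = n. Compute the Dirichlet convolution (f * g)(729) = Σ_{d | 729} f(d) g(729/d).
(𝟙 * Id)(729) = 1093

Divisors of 729: [1, 3, 9, 27, 81, 243, 729]. For each d | 729:
  d = 1: 𝟙(1) · Id(729/1) = 1 · 729 = 729
  d = 3: 𝟙(3) · Id(729/3) = 1 · 243 = 243
  d = 9: 𝟙(9) · Id(729/9) = 1 · 81 = 81
  d = 27: 𝟙(27) · Id(729/27) = 1 · 27 = 27
  d = 81: 𝟙(81) · Id(729/81) = 1 · 9 = 9
  d = 243: 𝟙(243) · Id(729/243) = 1 · 3 = 3
  d = 729: 𝟙(729) · Id(729/729) = 1 · 1 = 1
Summing: (𝟙 * Id)(729) = 729 + 243 + 81 + 27 + 9 + 3 + 1 = 1093.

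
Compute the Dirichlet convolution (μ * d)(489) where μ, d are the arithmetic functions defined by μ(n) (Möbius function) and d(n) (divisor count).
(μ * d)(489) = 1

Divisors of 489: [1, 3, 163, 489]. For each d | 489:
  d = 1: μ(1) · d(489/1) = 1 · 4 = 4
  d = 3: μ(3) · d(489/3) = -1 · 2 = -2
  d = 163: μ(163) · d(489/163) = -1 · 2 = -2
  d = 489: μ(489) · d(489/489) = 1 · 1 = 1
Summing: (μ * d)(489) = 4 + -2 + -2 + 1 = 1.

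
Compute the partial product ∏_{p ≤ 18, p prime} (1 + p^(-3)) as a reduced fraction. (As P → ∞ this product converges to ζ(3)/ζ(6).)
∏ = 163156871808/138140663375

The primes p ≤ 18 are [2, 3, 5, 7, 11, 13, 17]. For each, (1 + 1/p^3) = (p^3 + 1)/p^3. Multiplying these fractions over p ∈ [2, 3, 5, 7, 11, 13, 17] gives 163156871808/138140663375. (In the limit P → ∞ this tends to ζ(3)/ζ(6).)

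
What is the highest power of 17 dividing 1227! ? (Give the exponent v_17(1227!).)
v_17(1227!) = 76

Legendre's formula: v_p(n!) = Σ_{k ≥ 1} ⌊n / p^k⌋. For p = 17, n = 1227, the terms are:
  ⌊1227/17^1⌋ = ⌊1227/17⌋ = 72
  ⌊1227/17^2⌋ = ⌊1227/289⌋ = 4
(the next term ⌊1227/17^3⌋ = 0, terminating the sum). Summing: v_17(1227!) = 72 + 4 = 76.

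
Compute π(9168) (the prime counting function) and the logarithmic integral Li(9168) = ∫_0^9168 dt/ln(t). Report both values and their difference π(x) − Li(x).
π(9168) = 1136;  Li(9168) ≈ 1155.38;  π(x) − Li(x) ≈ -19.38.

Direct count of primes ≤ 9168 gives π(9168) = 1136. Numerical evaluation of the logarithmic integral gives Li(9168) ≈ 1155.38. The difference π(x) − Li(x) ≈ -19.38 is typically negative for small/moderate x (Li(x) overestimates), though Littlewood's theorem shows this sign changes infinitely often.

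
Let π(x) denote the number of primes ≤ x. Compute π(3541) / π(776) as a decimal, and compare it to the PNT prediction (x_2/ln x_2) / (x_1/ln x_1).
π(3541)/π(776) = 496/137 ≈ 3.6204;  PNT prediction ≈ 3.7155.

π(776) = 137 and π(3541) = 496, so π(3541)/π(776) ≈ 3.6204. The PNT-predicted ratio is (3541/ln(3541)) / (776/ln(776)) ≈ 3.7155. The two agree to within a few percent, as expected.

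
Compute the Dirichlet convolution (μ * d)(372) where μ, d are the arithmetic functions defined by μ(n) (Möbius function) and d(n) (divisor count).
(μ * d)(372) = 1

Divisors of 372: [1, 2, 3, 4, 6, 12, 31, 62, 93, 124, 186, 372]. For each d | 372:
  d = 1: μ(1) · d(372/1) = 1 · 12 = 12
  d = 2: μ(2) · d(372/2) = -1 · 8 = -8
  d = 3: μ(3) · d(372/3) = -1 · 6 = -6
  d = 4: μ(4) · d(372/4) = 0 · 4 = 0
  d = 6: μ(6) · d(372/6) = 1 · 4 = 4
  d = 12: μ(12) · d(372/12) = 0 · 2 = 0
  d = 31: μ(31) · d(372/31) = -1 · 6 = -6
  d = 62: μ(62) · d(372/62) = 1 · 4 = 4
  d = 93: μ(93) · d(372/93) = 1 · 3 = 3
  d = 124: μ(124) · d(372/124) = 0 · 2 = 0
  d = 186: μ(186) · d(372/186) = -1 · 2 = -2
  d = 372: μ(372) · d(372/372) = 0 · 1 = 0
Summing: (μ * d)(372) = 12 + -8 + -6 + 0 + 4 + 0 + -6 + 4 + 3 + 0 + -2 + 0 = 1.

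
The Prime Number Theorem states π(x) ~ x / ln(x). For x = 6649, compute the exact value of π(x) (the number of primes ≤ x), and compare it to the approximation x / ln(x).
π(6649) = 856;  x/ln(x) ≈ 755.38;  relative error ≈ 11.75%.

Directly count primes up to 6649: π(6649) = 856. The PNT approximation gives 6649/ln(6649) ≈ 6649/8.80222 ≈ 755.38. Relative error (π(x) − x/ln(x)) / π(x) ≈ 11.75%; the approximation is known to undercount slightly (Li(x) is a better estimate).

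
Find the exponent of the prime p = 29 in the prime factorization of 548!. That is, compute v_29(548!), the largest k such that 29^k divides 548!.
v_29(548!) = 18

Legendre's formula: v_p(n!) = Σ_{k ≥ 1} ⌊n / p^k⌋. For p = 29, n = 548, the terms are:
  ⌊548/29^1⌋ = ⌊548/29⌋ = 18
(the next term ⌊548/29^2⌋ = 0, terminating the sum). Summing: v_29(548!) = 18 = 18.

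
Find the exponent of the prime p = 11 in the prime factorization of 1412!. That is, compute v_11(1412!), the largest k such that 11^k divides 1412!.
v_11(1412!) = 140

Legendre's formula: v_p(n!) = Σ_{k ≥ 1} ⌊n / p^k⌋. For p = 11, n = 1412, the terms are:
  ⌊1412/11^1⌋ = ⌊1412/11⌋ = 128
  ⌊1412/11^2⌋ = ⌊1412/121⌋ = 11
  ⌊1412/11^3⌋ = ⌊1412/1331⌋ = 1
(the next term ⌊1412/11^4⌋ = 0, terminating the sum). Summing: v_11(1412!) = 128 + 11 + 1 = 140.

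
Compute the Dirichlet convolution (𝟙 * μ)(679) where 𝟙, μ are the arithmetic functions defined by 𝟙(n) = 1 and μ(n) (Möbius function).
(𝟙 * μ)(679) = 0

Divisors of 679: [1, 7, 97, 679]. For each d | 679:
  d = 1: 𝟙(1) · μ(679/1) = 1 · 1 = 1
  d = 7: 𝟙(7) · μ(679/7) = 1 · -1 = -1
  d = 97: 𝟙(97) · μ(679/97) = 1 · -1 = -1
  d = 679: 𝟙(679) · μ(679/679) = 1 · 1 = 1
Summing: (𝟙 * μ)(679) = 1 + -1 + -1 + 1 = 0.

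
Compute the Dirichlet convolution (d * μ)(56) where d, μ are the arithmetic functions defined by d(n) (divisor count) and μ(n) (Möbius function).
(d * μ)(56) = 1

Divisors of 56: [1, 2, 4, 7, 8, 14, 28, 56]. For each d | 56:
  d = 1: d(1) · μ(56/1) = 1 · 0 = 0
  d = 2: d(2) · μ(56/2) = 2 · 0 = 0
  d = 4: d(4) · μ(56/4) = 3 · 1 = 3
  d = 7: d(7) · μ(56/7) = 2 · 0 = 0
  d = 8: d(8) · μ(56/8) = 4 · -1 = -4
  d = 14: d(14) · μ(56/14) = 4 · 0 = 0
  d = 28: d(28) · μ(56/28) = 6 · -1 = -6
  d = 56: d(56) · μ(56/56) = 8 · 1 = 8
Summing: (d * μ)(56) = 0 + 0 + 3 + 0 + -4 + 0 + -6 + 8 = 1.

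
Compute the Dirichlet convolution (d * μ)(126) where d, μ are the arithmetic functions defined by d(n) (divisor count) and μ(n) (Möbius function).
(d * μ)(126) = 1

Divisors of 126: [1, 2, 3, 6, 7, 9, 14, 18, 21, 42, 63, 126]. For each d | 126:
  d = 1: d(1) · μ(126/1) = 1 · 0 = 0
  d = 2: d(2) · μ(126/2) = 2 · 0 = 0
  d = 3: d(3) · μ(126/3) = 2 · -1 = -2
  d = 6: d(6) · μ(126/6) = 4 · 1 = 4
  d = 7: d(7) · μ(126/7) = 2 · 0 = 0
  d = 9: d(9) · μ(126/9) = 3 · 1 = 3
  d = 14: d(14) · μ(126/14) = 4 · 0 = 0
  d = 18: d(18) · μ(126/18) = 6 · -1 = -6
  d = 21: d(21) · μ(126/21) = 4 · 1 = 4
  d = 42: d(42) · μ(126/42) = 8 · -1 = -8
  d = 63: d(63) · μ(126/63) = 6 · -1 = -6
  d = 126: d(126) · μ(126/126) = 12 · 1 = 12
Summing: (d * μ)(126) = 0 + 0 + -2 + 4 + 0 + 3 + 0 + -6 + 4 + -8 + -6 + 12 = 1.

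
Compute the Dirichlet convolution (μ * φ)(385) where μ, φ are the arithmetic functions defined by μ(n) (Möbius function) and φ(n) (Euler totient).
(μ * φ)(385) = 135

Divisors of 385: [1, 5, 7, 11, 35, 55, 77, 385]. For each d | 385:
  d = 1: μ(1) · φ(385/1) = 1 · 240 = 240
  d = 5: μ(5) · φ(385/5) = -1 · 60 = -60
  d = 7: μ(7) · φ(385/7) = -1 · 40 = -40
  d = 11: μ(11) · φ(385/11) = -1 · 24 = -24
  d = 35: μ(35) · φ(385/35) = 1 · 10 = 10
  d = 55: μ(55) · φ(385/55) = 1 · 6 = 6
  d = 77: μ(77) · φ(385/77) = 1 · 4 = 4
  d = 385: μ(385) · φ(385/385) = -1 · 1 = -1
Summing: (μ * φ)(385) = 240 + -60 + -40 + -24 + 10 + 6 + 4 + -1 = 135.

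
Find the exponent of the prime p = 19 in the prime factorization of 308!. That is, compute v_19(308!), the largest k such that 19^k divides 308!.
v_19(308!) = 16

Legendre's formula: v_p(n!) = Σ_{k ≥ 1} ⌊n / p^k⌋. For p = 19, n = 308, the terms are:
  ⌊308/19^1⌋ = ⌊308/19⌋ = 16
(the next term ⌊308/19^2⌋ = 0, terminating the sum). Summing: v_19(308!) = 16 = 16.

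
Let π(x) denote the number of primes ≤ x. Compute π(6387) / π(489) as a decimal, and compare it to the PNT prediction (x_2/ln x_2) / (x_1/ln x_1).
π(6387)/π(489) = 832/93 ≈ 8.9462;  PNT prediction ≈ 9.2308.

π(489) = 93 and π(6387) = 832, so π(6387)/π(489) ≈ 8.9462. The PNT-predicted ratio is (6387/ln(6387)) / (489/ln(489)) ≈ 9.2308. The two agree to within a few percent, as expected.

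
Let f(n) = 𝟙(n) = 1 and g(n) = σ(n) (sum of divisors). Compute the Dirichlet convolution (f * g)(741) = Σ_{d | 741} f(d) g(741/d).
(𝟙 * σ)(741) = 1575

Divisors of 741: [1, 3, 13, 19, 39, 57, 247, 741]. For each d | 741:
  d = 1: 𝟙(1) · σ(741/1) = 1 · 1120 = 1120
  d = 3: 𝟙(3) · σ(741/3) = 1 · 280 = 280
  d = 13: 𝟙(13) · σ(741/13) = 1 · 80 = 80
  d = 19: 𝟙(19) · σ(741/19) = 1 · 56 = 56
  d = 39: 𝟙(39) · σ(741/39) = 1 · 20 = 20
  d = 57: 𝟙(57) · σ(741/57) = 1 · 14 = 14
  d = 247: 𝟙(247) · σ(741/247) = 1 · 4 = 4
  d = 741: 𝟙(741) · σ(741/741) = 1 · 1 = 1
Summing: (𝟙 * σ)(741) = 1120 + 280 + 80 + 56 + 20 + 14 + 4 + 1 = 1575.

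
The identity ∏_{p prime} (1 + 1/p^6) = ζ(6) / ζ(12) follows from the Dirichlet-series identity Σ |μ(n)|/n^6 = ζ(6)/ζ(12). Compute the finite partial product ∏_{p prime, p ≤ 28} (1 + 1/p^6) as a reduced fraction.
∏ = 1528148900144746288585670319214284020/1502467574555591484127420211226932553

The primes p ≤ 28 are [2, 3, 5, 7, 11, 13, 17, 19, 23]. For each, (1 + 1/p^6) = (p^6 + 1)/p^6. Multiplying these fractions over p ∈ [2, 3, 5, 7, 11, 13, 17, 19, 23] gives 1528148900144746288585670319214284020/1502467574555591484127420211226932553. (In the limit P → ∞ this tends to ζ(6)/ζ(12).)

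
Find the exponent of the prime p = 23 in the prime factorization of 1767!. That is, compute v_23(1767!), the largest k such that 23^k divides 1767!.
v_23(1767!) = 79

Legendre's formula: v_p(n!) = Σ_{k ≥ 1} ⌊n / p^k⌋. For p = 23, n = 1767, the terms are:
  ⌊1767/23^1⌋ = ⌊1767/23⌋ = 76
  ⌊1767/23^2⌋ = ⌊1767/529⌋ = 3
(the next term ⌊1767/23^3⌋ = 0, terminating the sum). Summing: v_23(1767!) = 76 + 3 = 79.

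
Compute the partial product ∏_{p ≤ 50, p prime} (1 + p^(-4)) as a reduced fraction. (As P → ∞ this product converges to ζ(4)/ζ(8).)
∏ = 47811026860845170938198805915402199301066734558460286583378224128/44354583229145063659978971326989541656878007876738536067589135625

The primes p ≤ 50 are [2, 3, 5, 7, 11, 13, 17, 19, 23, 29, 31, 37, 41, 43, 47]. For each, (1 + 1/p^4) = (p^4 + 1)/p^4. Multiplying these fractions over p ∈ [2, 3, 5, 7, 11, 13, 17, 19, 23, 29, 31, 37, 41, 43, 47] gives 47811026860845170938198805915402199301066734558460286583378224128/44354583229145063659978971326989541656878007876738536067589135625. (In the limit P → ∞ this tends to ζ(4)/ζ(8).)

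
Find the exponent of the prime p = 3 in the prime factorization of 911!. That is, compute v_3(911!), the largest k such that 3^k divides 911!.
v_3(911!) = 452

Legendre's formula: v_p(n!) = Σ_{k ≥ 1} ⌊n / p^k⌋. For p = 3, n = 911, the terms are:
  ⌊911/3^1⌋ = ⌊911/3⌋ = 303
  ⌊911/3^2⌋ = ⌊911/9⌋ = 101
  ⌊911/3^3⌋ = ⌊911/27⌋ = 33
  ⌊911/3^4⌋ = ⌊911/81⌋ = 11
  ⌊911/3^5⌋ = ⌊911/243⌋ = 3
  ⌊911/3^6⌋ = ⌊911/729⌋ = 1
(the next term ⌊911/3^7⌋ = 0, terminating the sum). Summing: v_3(911!) = 303 + 101 + 33 + 11 + 3 + 1 = 452.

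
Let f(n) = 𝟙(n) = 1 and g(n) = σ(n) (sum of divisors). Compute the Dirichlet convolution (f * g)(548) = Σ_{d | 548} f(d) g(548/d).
(𝟙 * σ)(548) = 1529

Divisors of 548: [1, 2, 4, 137, 274, 548]. For each d | 548:
  d = 1: 𝟙(1) · σ(548/1) = 1 · 966 = 966
  d = 2: 𝟙(2) · σ(548/2) = 1 · 414 = 414
  d = 4: 𝟙(4) · σ(548/4) = 1 · 138 = 138
  d = 137: 𝟙(137) · σ(548/137) = 1 · 7 = 7
  d = 274: 𝟙(274) · σ(548/274) = 1 · 3 = 3
  d = 548: 𝟙(548) · σ(548/548) = 1 · 1 = 1
Summing: (𝟙 * σ)(548) = 966 + 414 + 138 + 7 + 3 + 1 = 1529.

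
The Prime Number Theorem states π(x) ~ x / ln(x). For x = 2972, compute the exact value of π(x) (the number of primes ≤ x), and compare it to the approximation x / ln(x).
π(2972) = 429;  x/ln(x) ≈ 371.64;  relative error ≈ 13.37%.

Directly count primes up to 2972: π(2972) = 429. The PNT approximation gives 2972/ln(2972) ≈ 2972/7.99699 ≈ 371.64. Relative error (π(x) − x/ln(x)) / π(x) ≈ 13.37%; the approximation is known to undercount slightly (Li(x) is a better estimate).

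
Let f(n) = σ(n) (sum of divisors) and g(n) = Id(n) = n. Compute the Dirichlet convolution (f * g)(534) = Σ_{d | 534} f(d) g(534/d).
(σ * Id)(534) = 6265

Divisors of 534: [1, 2, 3, 6, 89, 178, 267, 534]. For each d | 534:
  d = 1: σ(1) · Id(534/1) = 1 · 534 = 534
  d = 2: σ(2) · Id(534/2) = 3 · 267 = 801
  d = 3: σ(3) · Id(534/3) = 4 · 178 = 712
  d = 6: σ(6) · Id(534/6) = 12 · 89 = 1068
  d = 89: σ(89) · Id(534/89) = 90 · 6 = 540
  d = 178: σ(178) · Id(534/178) = 270 · 3 = 810
  d = 267: σ(267) · Id(534/267) = 360 · 2 = 720
  d = 534: σ(534) · Id(534/534) = 1080 · 1 = 1080
Summing: (σ * Id)(534) = 534 + 801 + 712 + 1068 + 540 + 810 + 720 + 1080 = 6265.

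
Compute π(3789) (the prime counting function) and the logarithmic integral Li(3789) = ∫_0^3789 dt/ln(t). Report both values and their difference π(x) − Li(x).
π(3789) = 526;  Li(3789) ≈ 539.84;  π(x) − Li(x) ≈ -13.84.

Direct count of primes ≤ 3789 gives π(3789) = 526. Numerical evaluation of the logarithmic integral gives Li(3789) ≈ 539.84. The difference π(x) − Li(x) ≈ -13.84 is typically negative for small/moderate x (Li(x) overestimates), though Littlewood's theorem shows this sign changes infinitely often.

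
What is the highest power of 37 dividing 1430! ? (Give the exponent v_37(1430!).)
v_37(1430!) = 39

Legendre's formula: v_p(n!) = Σ_{k ≥ 1} ⌊n / p^k⌋. For p = 37, n = 1430, the terms are:
  ⌊1430/37^1⌋ = ⌊1430/37⌋ = 38
  ⌊1430/37^2⌋ = ⌊1430/1369⌋ = 1
(the next term ⌊1430/37^3⌋ = 0, terminating the sum). Summing: v_37(1430!) = 38 + 1 = 39.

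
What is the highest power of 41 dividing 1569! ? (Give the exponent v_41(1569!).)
v_41(1569!) = 38

Legendre's formula: v_p(n!) = Σ_{k ≥ 1} ⌊n / p^k⌋. For p = 41, n = 1569, the terms are:
  ⌊1569/41^1⌋ = ⌊1569/41⌋ = 38
(the next term ⌊1569/41^2⌋ = 0, terminating the sum). Summing: v_41(1569!) = 38 = 38.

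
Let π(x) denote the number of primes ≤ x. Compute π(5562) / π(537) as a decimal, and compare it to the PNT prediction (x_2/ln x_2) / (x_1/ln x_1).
π(5562)/π(537) = 733/99 ≈ 7.4040;  PNT prediction ≈ 7.5498.

π(537) = 99 and π(5562) = 733, so π(5562)/π(537) ≈ 7.4040. The PNT-predicted ratio is (5562/ln(5562)) / (537/ln(537)) ≈ 7.5498. The two agree to within a few percent, as expected.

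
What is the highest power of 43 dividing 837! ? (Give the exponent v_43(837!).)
v_43(837!) = 19

Legendre's formula: v_p(n!) = Σ_{k ≥ 1} ⌊n / p^k⌋. For p = 43, n = 837, the terms are:
  ⌊837/43^1⌋ = ⌊837/43⌋ = 19
(the next term ⌊837/43^2⌋ = 0, terminating the sum). Summing: v_43(837!) = 19 = 19.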